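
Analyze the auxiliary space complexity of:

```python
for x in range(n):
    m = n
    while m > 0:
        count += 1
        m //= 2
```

Space complexity: O(1).
Only a constant amount of auxiliary storage is used; nothing grows with n.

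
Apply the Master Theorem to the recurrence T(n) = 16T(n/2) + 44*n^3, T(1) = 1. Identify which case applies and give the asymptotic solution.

a=16, b=2, f(n)=44*n^3.
log_2(16) = 4 > 3.
Since f(n) = O(n^3) is polynomially smaller than n^4, Case 1 applies.
T(n) = Theta(n^4).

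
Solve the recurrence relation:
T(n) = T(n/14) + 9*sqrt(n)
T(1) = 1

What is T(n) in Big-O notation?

Each level contributes sqrt(n/14^k). Geometric series with ratio 1/sqrt(14) < 1 sums to O(sqrt(n)).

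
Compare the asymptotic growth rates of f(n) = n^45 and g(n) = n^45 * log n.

g(n) = n^45 * log n grows faster: extra log n factor -> infinity.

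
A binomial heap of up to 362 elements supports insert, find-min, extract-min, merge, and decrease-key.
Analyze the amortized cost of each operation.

A binomial heap with n <= 362 elements has at most floor(log_2 362) + 1 = 9 trees. Using potential Phi = number of trees: Insert adds one tree, but cascading merges reduce count -- amortized O(1). Find-min reads the cached minimum pointer: O(1). Extract-min creates O(log n) new trees: O(log n). Merge combines tree lists: O(log n). Decrease-key sifts the element up its tree of height <= log n: O(log n).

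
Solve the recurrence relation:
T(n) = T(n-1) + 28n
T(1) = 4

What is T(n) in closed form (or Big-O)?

Unrolling: T(n) = 4 + 28*(2 + 3 + ... + n) = 4 + 28*(n(n+1)/2 - 1) = O(n^2).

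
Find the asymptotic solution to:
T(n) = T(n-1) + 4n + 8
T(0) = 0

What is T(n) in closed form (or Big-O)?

Dominant term in sum is 4*sum(i, i=1..n) = 4*n*(n+1)/2 = O(n^2).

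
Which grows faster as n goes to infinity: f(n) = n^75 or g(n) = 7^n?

g(n) = 7^n grows faster: any exponential with base > 1 dominates every polynomial.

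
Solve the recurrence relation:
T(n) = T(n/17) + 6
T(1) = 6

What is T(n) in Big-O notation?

Each step divides n by 17 and adds 6. After log_17(n) steps, T(n) = O(log n).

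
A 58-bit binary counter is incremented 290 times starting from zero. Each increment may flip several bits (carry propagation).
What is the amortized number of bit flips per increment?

Bit i flips on every 2^i-th increment, so over 290 increments bit i flips floor(290/2^i) times. Summing over i: total flips < 2 * 290. Amortized: < 2 = O(1) per increment.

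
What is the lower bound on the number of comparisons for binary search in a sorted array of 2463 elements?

With 2463 possible positions, we need at least ceil(log_2(2463)) = 12 comparisons. Each comparison splits the remaining candidates by at most half.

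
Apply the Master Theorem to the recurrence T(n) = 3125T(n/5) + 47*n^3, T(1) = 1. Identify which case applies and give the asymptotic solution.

a=3125, b=5, f(n)=47*n^3.
log_5(3125) = 5 > 3.
Since f(n) = O(n^3) is polynomially smaller than n^5, Case 1 applies.
T(n) = Theta(n^5).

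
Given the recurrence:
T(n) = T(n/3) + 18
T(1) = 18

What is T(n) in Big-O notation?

Each step divides n by 3 and adds 18. After log_3(n) steps, T(n) = O(log n).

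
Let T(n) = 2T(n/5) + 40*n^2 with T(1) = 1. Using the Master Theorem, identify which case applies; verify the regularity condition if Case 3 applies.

a=2, b=5, f(n)=40*n^2.
log_5(2) = 0.4307 < 2.
f(n) = Omega(n^(0.4307+epsilon)) for some epsilon > 0, so Case 3 is the candidate.
Regularity: a*f(n/b) = 2*40*(n/5)^2 = (2/25)*40*n^2 <= c*f(n) with c = 2/25 < 1. Satisfied.
Case 3: T(n) = Theta(n^2).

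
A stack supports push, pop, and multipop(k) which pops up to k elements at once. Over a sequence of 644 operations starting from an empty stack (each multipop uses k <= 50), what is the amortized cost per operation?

Each element is pushed exactly once and popped at most once (whether by pop or as part of a multipop). So the total number of individual pops over the whole sequence is at most the number of pushes, which is at most 644. Total work <= 2 * 644, hence O(1) amortized per operation.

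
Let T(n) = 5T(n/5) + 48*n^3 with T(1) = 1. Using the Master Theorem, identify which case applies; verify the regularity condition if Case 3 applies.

a=5, b=5, f(n)=48*n^3.
log_5(5) = 1 < 3.
f(n) = Omega(n^(1+epsilon)) for some epsilon > 0, so Case 3 is the candidate.
Regularity: a*f(n/b) = 5*48*(n/5)^3 = (5/125)*48*n^3 <= c*f(n) with c = 5/125 < 1. Satisfied.
Case 3: T(n) = Theta(n^3).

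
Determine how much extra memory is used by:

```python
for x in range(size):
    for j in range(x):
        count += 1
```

Space complexity: O(1).
Only a constant amount of auxiliary storage is used; nothing grows with n.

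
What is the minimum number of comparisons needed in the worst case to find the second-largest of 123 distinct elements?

Lower bound: finding the max needs 123-1 comparisons. By the adversary weight-doubling argument, the max must personally win >= ceil(log_2(123)) = 7 comparisons; the 2nd-largest is among those 7 losers, needing 7-1 more comparisons. Total >= 123-1 + 7-1 = 128. A balanced knockout tournament achieves this.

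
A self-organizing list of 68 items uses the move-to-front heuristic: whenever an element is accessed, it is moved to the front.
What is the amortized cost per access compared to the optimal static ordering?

With potential Phi = number of inversions between the MTF list and the optimal static list (at most C(68,2)), each access has amortized cost at most 2 * (cost under optimal static ordering). This is the move-to-front 2-competitiveness result.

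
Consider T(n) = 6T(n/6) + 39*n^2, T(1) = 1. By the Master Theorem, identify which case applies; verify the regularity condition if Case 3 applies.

a=6, b=6, f(n)=39*n^2.
log_6(6) = 1 < 2.
f(n) = Omega(n^(1+epsilon)) for some epsilon > 0, so Case 3 is the candidate.
Regularity: a*f(n/b) = 6*39*(n/6)^2 = (6/36)*39*n^2 <= c*f(n) with c = 6/36 < 1. Satisfied.
Case 3: T(n) = Theta(n^2).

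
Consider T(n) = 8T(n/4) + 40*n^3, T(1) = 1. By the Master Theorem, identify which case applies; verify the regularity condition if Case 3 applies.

a=8, b=4, f(n)=40*n^3.
log_4(8) = 1.5 < 3.
f(n) = Omega(n^(1.5+epsilon)) for some epsilon > 0, so Case 3 is the candidate.
Regularity: a*f(n/b) = 8*40*(n/4)^3 = (8/64)*40*n^3 <= c*f(n) with c = 8/64 < 1. Satisfied.
Case 3: T(n) = Theta(n^3).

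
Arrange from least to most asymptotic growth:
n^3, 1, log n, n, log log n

Ordered by growth rate: 1 < log log n < log n < n < n^3.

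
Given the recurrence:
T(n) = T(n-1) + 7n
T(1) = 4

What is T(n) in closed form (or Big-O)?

Unrolling: T(n) = 4 + 7*(2 + 3 + ... + n) = 4 + 7*(n(n+1)/2 - 1) = O(n^2).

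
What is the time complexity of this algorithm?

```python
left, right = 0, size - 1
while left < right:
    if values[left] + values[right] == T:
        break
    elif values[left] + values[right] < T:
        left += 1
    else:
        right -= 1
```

Time complexity: O(n).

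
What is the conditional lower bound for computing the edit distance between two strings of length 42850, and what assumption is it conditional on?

Under SETH (the Strong Exponential Time Hypothesis), edit distance on length-42850 strings cannot be computed in O(n^(2-epsilon)) time for any epsilon > 0 (Backurs-Indyk). The reduction is from CNF-SAT via the orthogonal vectors problem.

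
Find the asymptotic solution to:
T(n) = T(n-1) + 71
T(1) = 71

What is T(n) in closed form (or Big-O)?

Unrolling: T(n) = T(n-1) + 71 = T(n-2) + 2*71 = ... = T(1) + (n-1)*71 = 71 + (n-1)*71 = 71n.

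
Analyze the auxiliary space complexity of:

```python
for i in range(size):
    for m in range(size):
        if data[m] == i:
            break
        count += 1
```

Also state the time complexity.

Space complexity: O(1).
Only a constant amount of auxiliary storage is used; nothing grows with n.
Time complexity: O(n^2).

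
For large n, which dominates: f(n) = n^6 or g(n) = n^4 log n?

f(n) = n^6 grows faster: n^6 / (n^4 log n) = n^2/log n -> infinity.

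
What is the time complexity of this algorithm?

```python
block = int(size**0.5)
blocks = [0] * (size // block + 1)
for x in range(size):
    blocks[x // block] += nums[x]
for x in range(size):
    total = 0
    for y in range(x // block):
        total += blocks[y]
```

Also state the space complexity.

Time complexity: O(n * sqrt(n)).
Space complexity: O(sqrt(n)).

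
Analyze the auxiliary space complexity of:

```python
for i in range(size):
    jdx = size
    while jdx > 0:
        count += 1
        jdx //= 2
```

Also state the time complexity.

Space complexity: O(1).
Only a constant amount of auxiliary storage is used; nothing grows with n.
Time complexity: O(n log n).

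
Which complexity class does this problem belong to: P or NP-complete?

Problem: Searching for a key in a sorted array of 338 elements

This problem is in P: binary search runs in O(log n).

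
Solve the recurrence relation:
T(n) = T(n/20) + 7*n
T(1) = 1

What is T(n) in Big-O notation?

Geometric series: 7*n*(1 + 1/20 + 1/20^2 + ...) = O(n). T(n) = O(n).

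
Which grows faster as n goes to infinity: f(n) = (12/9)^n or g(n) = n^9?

f(n) = (12/9)^n grows faster: (12/9)^n is exponential with base 12/9 > 1, dominating every polynomial.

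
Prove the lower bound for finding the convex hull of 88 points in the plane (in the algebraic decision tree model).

Reduction from sorting: given 88 numbers x_1,...,x_{88}, map x_i to the point (x_i, x_i^2) on the parabola y = x^2. All points are on the convex hull, and walking the hull gives them in sorted x-order. Since sorting requires Omega(n log n), so does planar convex hull.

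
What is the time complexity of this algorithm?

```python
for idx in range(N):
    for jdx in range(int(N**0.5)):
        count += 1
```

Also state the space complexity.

Time complexity: O(n * sqrt(n)).
Space complexity: O(1).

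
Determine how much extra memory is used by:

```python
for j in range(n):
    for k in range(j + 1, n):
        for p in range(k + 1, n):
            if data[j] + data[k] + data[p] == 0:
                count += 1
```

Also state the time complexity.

Space complexity: O(1).
Only a constant amount of auxiliary storage is used; nothing grows with n.
Time complexity: O(n^3).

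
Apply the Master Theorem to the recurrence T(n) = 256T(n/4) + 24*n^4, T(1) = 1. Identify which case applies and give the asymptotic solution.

a=256, b=4, f(n)=24*n^4.
log_4(256) = 4, so n^(log_b(a)) = n^4.
f(n) = Theta(n^4), so Case 2 applies.
T(n) = Theta(n^4 log n).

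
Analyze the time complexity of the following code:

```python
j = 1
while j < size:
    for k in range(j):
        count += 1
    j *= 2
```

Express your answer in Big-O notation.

Time complexity: O(n).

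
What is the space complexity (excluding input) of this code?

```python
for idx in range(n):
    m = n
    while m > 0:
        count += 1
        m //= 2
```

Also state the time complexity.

Space complexity: O(1).
Only a constant amount of auxiliary storage is used; nothing grows with n.
Time complexity: O(n log n).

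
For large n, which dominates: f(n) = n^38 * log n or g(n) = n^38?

f(n) = n^38 * log n grows faster: extra log n factor -> infinity.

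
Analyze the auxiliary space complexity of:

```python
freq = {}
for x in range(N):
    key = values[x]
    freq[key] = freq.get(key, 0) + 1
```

Space complexity: O(n).
Auxiliary storage grows linearly with the input size n in the worst case.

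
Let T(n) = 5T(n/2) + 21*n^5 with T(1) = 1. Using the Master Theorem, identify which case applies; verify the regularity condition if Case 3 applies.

a=5, b=2, f(n)=21*n^5.
log_2(5) = 2.322 < 5.
f(n) = Omega(n^(2.322+epsilon)) for some epsilon > 0, so Case 3 is the candidate.
Regularity: a*f(n/b) = 5*21*(n/2)^5 = (5/32)*21*n^5 <= c*f(n) with c = 5/32 < 1. Satisfied.
Case 3: T(n) = Theta(n^5).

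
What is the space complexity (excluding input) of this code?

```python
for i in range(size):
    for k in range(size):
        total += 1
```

Space complexity: O(1).
Only a constant amount of auxiliary storage is used; nothing grows with n.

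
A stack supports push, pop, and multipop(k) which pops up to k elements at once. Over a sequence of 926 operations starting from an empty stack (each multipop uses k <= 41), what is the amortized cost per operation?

Each element is pushed exactly once and popped at most once (whether by pop or as part of a multipop). So the total number of individual pops over the whole sequence is at most the number of pushes, which is at most 926. Total work <= 2 * 926, hence O(1) amortized per operation.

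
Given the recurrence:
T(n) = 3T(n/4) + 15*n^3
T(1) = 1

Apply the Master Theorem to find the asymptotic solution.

a=3, b=4, f(n)=15*n^3. log_4(3) = 0.7925 < 3. Case 3: T(n) = O(n^3).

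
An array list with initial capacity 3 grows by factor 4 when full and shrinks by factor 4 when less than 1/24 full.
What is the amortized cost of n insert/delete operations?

Using potential function Phi = |4*size - capacity|. Resizing costs are offset by potential release. Amortized O(1) per operation.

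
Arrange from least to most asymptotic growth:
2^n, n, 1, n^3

Ordered by growth rate: 1 < n < n^3 < 2^n.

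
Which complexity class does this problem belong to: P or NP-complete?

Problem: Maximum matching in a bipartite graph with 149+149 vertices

This problem is in P: Hopcroft-Karp runs in O(E sqrt(V)).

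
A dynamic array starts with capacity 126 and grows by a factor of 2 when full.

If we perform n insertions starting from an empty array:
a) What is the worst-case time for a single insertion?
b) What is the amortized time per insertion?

(a) Worst-case single insertion: O(n) -- when the array is full at capacity c, the resize copies all c elements, and c can be Theta(n).
(b) Resizes happen at sizes 126, 252, 504, ... Total copy cost for n insertions: 126 + 252 + ... = O(n) (geometric series with ratio 1/2). Amortized cost per insertion: O(n)/n = O(1).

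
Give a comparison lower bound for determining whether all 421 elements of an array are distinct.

In the algebraic decision-tree model, the YES region for element distinctness on 421 elements has 421! connected components (one per ordering). Ben-Or's theorem then gives a lower bound of Omega(log(n!)) = Omega(n log n).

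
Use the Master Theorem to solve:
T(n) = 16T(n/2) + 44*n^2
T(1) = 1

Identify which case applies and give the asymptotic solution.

a=16, b=2, f(n)=44*n^2.
log_2(16) = 4 > 2.
Since f(n) = O(n^2) is polynomially smaller than n^4, Case 1 applies.
T(n) = Theta(n^4).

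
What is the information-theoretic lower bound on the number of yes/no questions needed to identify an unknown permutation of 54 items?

There are 54! = 230843697339241380472092742683027581083278564571807941132288000000000000 permutations. Each yes/no question gives at most 1 bit, so at least ceil(log_2(230843697339241380472092742683027581083278564571807941132288000000000000)) = 238 questions are needed.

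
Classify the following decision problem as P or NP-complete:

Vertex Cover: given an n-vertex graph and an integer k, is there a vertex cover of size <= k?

This problem is NP-complete: one of Karp's 21 NP-complete problems (with k part of the input; for any fixed constant k it is in P).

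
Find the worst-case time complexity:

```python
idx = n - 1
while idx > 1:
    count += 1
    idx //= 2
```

Time complexity: O(log n).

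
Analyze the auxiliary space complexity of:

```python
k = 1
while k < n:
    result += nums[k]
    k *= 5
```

Space complexity: O(1).
Only a constant amount of auxiliary storage is used; nothing grows with n.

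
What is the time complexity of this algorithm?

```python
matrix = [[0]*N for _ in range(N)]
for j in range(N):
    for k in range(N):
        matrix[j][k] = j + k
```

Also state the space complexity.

Time complexity: O(n^2).
Space complexity: O(n^2).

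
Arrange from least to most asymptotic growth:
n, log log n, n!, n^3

Ordered by growth rate: log log n < n < n^3 < n!.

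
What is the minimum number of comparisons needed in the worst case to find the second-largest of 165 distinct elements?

Lower bound: finding the max needs 165-1 comparisons. By the adversary weight-doubling argument, the max must personally win >= ceil(log_2(165)) = 8 comparisons; the 2nd-largest is among those 8 losers, needing 8-1 more comparisons. Total >= 165-1 + 8-1 = 171. A balanced knockout tournament achieves this.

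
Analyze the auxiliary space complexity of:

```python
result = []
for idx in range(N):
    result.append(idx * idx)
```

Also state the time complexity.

Space complexity: O(n).
Auxiliary storage grows linearly with the input size n in the worst case.
Time complexity: O(n).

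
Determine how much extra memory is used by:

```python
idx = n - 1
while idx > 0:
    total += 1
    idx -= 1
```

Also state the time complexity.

Space complexity: O(1).
Only a constant amount of auxiliary storage is used; nothing grows with n.
Time complexity: O(n).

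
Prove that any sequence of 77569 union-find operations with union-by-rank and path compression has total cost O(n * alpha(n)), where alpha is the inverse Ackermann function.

Using Tarjan's analysis with rank-based potential function. Union-by-rank keeps tree height O(log n). Path compression flattens paths during find. For n = 77569 operations, total cost is O(n * alpha(n)), effectively O(n) since alpha grows incredibly slowly.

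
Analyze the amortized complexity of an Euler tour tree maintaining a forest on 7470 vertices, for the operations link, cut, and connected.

An Euler tour tree stores each tree's Euler tour as a balanced BST keyed by tour position. On 7470 vertices: link concatenates two tours via O(1) splits/joins of size <= 2*7470 (O(log n)); cut splits the tour at the two occurrences of the edge (O(log n)); connected compares BST roots (O(log n) to find the root). All O(log n) amortized.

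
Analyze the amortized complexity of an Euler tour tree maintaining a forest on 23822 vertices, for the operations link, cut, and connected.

An Euler tour tree stores each tree's Euler tour as a balanced BST keyed by tour position. On 23822 vertices: link concatenates two tours via O(1) splits/joins of size <= 2*23822 (O(log n)); cut splits the tour at the two occurrences of the edge (O(log n)); connected compares BST roots (O(log n) to find the root). All O(log n) amortized.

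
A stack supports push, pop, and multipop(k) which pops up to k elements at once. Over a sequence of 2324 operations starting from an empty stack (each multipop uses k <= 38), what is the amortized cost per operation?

Each element is pushed exactly once and popped at most once (whether by pop or as part of a multipop). So the total number of individual pops over the whole sequence is at most the number of pushes, which is at most 2324. Total work <= 2 * 2324, hence O(1) amortized per operation.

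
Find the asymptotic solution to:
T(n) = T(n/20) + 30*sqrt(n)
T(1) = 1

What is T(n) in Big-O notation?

Each level contributes sqrt(n/20^k). Geometric series with ratio 1/sqrt(20) < 1 sums to O(sqrt(n)).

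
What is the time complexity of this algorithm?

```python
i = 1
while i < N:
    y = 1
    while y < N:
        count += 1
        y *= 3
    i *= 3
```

Time complexity: O(log^2 n).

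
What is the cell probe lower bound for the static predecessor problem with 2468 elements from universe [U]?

The Patrascu-Thorup lower bound shows any data structure on n = 2468 elements using O(n * polylog(n)) space requires Omega(log log U) query time. van Emde Boas trees achieve O(log log U) with O(U) space.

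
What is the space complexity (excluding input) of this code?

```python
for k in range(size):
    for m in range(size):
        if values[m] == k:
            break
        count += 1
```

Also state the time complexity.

Space complexity: O(1).
Only a constant amount of auxiliary storage is used; nothing grows with n.
Time complexity: O(n^2).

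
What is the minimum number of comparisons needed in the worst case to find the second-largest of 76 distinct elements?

Lower bound: finding the max needs 76-1 comparisons. By the adversary weight-doubling argument, the max must personally win >= ceil(log_2(76)) = 7 comparisons; the 2nd-largest is among those 7 losers, needing 7-1 more comparisons. Total >= 76-1 + 7-1 = 81. A balanced knockout tournament achieves this.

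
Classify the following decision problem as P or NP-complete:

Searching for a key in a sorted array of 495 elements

This problem is in P: binary search runs in O(log n).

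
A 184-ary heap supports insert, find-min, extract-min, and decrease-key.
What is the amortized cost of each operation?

The 184-ary heap has height O(log_184 n). Insert sifts up: O(log_184 n). Find-min reads the root: O(1). Extract-min sifts down comparing 184 children per level: O(184 * log_184 n). Decrease-key sifts up: O(log_184 n).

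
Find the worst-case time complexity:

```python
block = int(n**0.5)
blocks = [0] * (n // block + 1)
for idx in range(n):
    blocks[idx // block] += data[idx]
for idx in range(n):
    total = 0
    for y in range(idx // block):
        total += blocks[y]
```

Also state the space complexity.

Time complexity: O(n * sqrt(n)).
Space complexity: O(sqrt(n)).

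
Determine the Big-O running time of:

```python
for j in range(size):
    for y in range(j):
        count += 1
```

Time complexity: O(n^2).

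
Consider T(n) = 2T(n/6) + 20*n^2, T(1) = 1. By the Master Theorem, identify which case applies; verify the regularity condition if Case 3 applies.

a=2, b=6, f(n)=20*n^2.
log_6(2) = 0.3869 < 2.
f(n) = Omega(n^(0.3869+epsilon)) for some epsilon > 0, so Case 3 is the candidate.
Regularity: a*f(n/b) = 2*20*(n/6)^2 = (2/36)*20*n^2 <= c*f(n) with c = 2/36 < 1. Satisfied.
Case 3: T(n) = Theta(n^2).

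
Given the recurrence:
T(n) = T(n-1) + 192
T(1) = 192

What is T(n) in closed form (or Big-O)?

Unrolling: T(n) = T(n-1) + 192 = T(n-2) + 2*192 = ... = T(1) + (n-1)*192 = 192 + (n-1)*192 = 192n.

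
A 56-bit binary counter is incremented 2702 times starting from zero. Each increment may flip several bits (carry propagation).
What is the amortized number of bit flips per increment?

Bit i flips on every 2^i-th increment, so over 2702 increments bit i flips floor(2702/2^i) times. Summing over i: total flips < 2 * 2702. Amortized: < 2 = O(1) per increment.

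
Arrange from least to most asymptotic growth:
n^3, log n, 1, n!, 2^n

Ordered by growth rate: 1 < log n < n^3 < 2^n < n!.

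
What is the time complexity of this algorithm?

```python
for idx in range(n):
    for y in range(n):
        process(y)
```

Time complexity: O(n^2).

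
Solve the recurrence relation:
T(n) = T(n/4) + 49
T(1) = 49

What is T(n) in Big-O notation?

Each step divides n by 4 and adds 49. After log_4(n) steps, T(n) = O(log n).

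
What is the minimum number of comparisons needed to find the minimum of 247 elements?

Finding the minimum requires 246 comparisons, identical reasoning to finding the maximum. Each comparison eliminates one candidate.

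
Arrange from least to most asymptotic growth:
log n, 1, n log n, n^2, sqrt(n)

Ordered by growth rate: 1 < log n < sqrt(n) < n log n < n^2.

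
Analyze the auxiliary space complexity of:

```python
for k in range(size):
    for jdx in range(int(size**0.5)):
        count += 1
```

Space complexity: O(1).
Only a constant amount of auxiliary storage is used; nothing grows with n.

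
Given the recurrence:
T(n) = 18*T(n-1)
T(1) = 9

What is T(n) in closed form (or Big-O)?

Each step multiplies by 18. T(n) = T(1)*18^(n-1) = 9*18^(n-1).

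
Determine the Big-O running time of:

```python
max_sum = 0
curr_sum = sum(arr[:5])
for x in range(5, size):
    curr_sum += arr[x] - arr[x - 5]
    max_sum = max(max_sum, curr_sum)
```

Time complexity: O(n).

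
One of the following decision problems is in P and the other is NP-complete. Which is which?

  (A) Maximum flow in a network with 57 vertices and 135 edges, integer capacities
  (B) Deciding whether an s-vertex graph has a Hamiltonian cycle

(A) is P: Edmonds-Karp / push-relabel run in polynomial time.
(B) is NP-complete: one of Karp's 21 NP-complete problems.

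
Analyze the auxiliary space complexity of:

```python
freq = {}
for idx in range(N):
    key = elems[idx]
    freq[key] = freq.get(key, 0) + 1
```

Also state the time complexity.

Space complexity: O(n).
Auxiliary storage grows linearly with the input size n in the worst case.
Time complexity: O(n).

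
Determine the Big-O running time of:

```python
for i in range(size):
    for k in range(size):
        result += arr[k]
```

Time complexity: O(n^2).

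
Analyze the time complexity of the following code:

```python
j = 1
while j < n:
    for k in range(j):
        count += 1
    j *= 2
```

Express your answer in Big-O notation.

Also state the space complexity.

Time complexity: O(n).
Space complexity: O(1).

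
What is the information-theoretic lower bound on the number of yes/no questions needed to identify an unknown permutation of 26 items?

There are 26! = 403291461126605635584000000 permutations. Each yes/no question gives at most 1 bit, so at least ceil(log_2(403291461126605635584000000)) = 89 questions are needed.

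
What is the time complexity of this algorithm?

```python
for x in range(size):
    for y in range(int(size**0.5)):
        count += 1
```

Time complexity: O(n * sqrt(n)).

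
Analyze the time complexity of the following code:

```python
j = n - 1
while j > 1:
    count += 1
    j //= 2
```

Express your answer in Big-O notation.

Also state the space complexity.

Time complexity: O(log n).
Space complexity: O(1).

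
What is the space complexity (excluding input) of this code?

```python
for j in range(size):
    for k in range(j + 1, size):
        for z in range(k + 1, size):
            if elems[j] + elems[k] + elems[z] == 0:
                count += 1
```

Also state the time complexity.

Space complexity: O(1).
Only a constant amount of auxiliary storage is used; nothing grows with n.
Time complexity: O(n^3).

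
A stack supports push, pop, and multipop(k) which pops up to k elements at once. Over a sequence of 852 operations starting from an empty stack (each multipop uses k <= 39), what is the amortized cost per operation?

Each element is pushed exactly once and popped at most once (whether by pop or as part of a multipop). So the total number of individual pops over the whole sequence is at most the number of pushes, which is at most 852. Total work <= 2 * 852, hence O(1) amortized per operation.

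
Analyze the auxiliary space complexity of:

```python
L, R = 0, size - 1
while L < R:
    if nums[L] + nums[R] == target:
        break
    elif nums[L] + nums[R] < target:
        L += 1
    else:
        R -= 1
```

Space complexity: O(1).
Only a constant amount of auxiliary storage is used; nothing grows with n.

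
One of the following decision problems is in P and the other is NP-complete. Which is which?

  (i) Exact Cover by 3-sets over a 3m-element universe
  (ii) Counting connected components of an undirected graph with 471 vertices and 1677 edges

(i) is NP-complete: one of Karp's 21 NP-complete problems.
(ii) is P: BFS/DFS visits each vertex and edge once: O(V+E).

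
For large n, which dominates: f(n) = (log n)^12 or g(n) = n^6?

g(n) = n^6 grows faster: any positive polynomial dominates any polylog.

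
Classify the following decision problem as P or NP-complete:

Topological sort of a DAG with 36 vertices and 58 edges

This problem is in P: DFS-based topological sort runs in O(V+E).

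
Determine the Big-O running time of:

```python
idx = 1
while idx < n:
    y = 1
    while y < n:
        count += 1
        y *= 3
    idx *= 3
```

Time complexity: O(log^2 n).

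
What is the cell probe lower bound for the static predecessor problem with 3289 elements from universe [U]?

The Patrascu-Thorup lower bound shows any data structure on n = 3289 elements using O(n * polylog(n)) space requires Omega(log log U) query time. van Emde Boas trees achieve O(log log U) with O(U) space.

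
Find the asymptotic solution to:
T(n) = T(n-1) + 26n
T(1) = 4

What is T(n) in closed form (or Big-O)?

Unrolling: T(n) = 4 + 26*(2 + 3 + ... + n) = 4 + 26*(n(n+1)/2 - 1) = O(n^2).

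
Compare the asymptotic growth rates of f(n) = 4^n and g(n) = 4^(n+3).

f(n) = 4^n and g(n) = 4^(n+3) are Theta of each other: 4^(n+3) = 4^3 * 4^n = Theta(4^n).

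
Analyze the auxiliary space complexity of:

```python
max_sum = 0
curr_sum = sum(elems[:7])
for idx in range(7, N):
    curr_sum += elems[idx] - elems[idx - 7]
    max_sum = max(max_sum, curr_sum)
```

Space complexity: O(1).
Only a constant amount of auxiliary storage is used; nothing grows with n.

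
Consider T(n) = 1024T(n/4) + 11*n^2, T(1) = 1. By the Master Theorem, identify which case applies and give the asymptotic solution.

a=1024, b=4, f(n)=11*n^2.
log_4(1024) = 5 > 2.
Since f(n) = O(n^2) is polynomially smaller than n^5, Case 1 applies.
T(n) = Theta(n^5).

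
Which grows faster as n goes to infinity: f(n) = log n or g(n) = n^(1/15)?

g(n) = n^(1/15) grows faster: any positive power of n dominates log n.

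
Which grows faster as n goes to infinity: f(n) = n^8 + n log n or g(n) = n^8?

f(n) = n^8 + n log n and g(n) = n^8 are Theta of each other: the lower-order n log n term is o(n^8); both are Theta(n^8).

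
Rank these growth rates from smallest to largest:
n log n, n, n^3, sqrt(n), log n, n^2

Ordered by growth rate: log n < sqrt(n) < n < n log n < n^2 < n^3.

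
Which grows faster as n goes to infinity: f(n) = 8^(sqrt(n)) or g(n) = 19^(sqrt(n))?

g(n) = 19^(sqrt(n)) grows faster: ratio is (19/8)^(sqrt(n)) -> infinity since 19/8 > 1.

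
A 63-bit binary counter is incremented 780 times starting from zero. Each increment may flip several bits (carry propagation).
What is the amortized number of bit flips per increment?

Bit i flips on every 2^i-th increment, so over 780 increments bit i flips floor(780/2^i) times. Summing over i: total flips < 2 * 780. Amortized: < 2 = O(1) per increment.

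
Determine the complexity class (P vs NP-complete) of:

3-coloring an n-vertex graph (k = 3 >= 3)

This problem is NP-complete: graph k-coloring for k>=3 is NP-complete by reduction from 3-SAT.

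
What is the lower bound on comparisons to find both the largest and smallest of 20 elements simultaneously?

Pair elements first (floor(20/2) comparisons), then find max among winners and min among losers. Total: ceil(3*20/2) - 2 = 28 comparisons.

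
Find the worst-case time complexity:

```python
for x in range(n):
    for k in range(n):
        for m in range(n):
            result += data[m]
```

Time complexity: O(n^3).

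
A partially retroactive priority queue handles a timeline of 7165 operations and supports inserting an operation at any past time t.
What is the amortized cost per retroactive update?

Partially retroactive priority queues (Demaine-Iacono-Langerman) allow updates at past times with queries only at the present. With a balanced BST over the m = 7165 timeline events tracking bridges, each retroactive insert or delete is O(log m) amortized.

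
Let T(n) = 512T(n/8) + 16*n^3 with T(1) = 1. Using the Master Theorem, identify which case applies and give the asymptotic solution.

a=512, b=8, f(n)=16*n^3.
log_8(512) = 3, so n^(log_b(a)) = n^3.
f(n) = Theta(n^3), so Case 2 applies.
T(n) = Theta(n^3 log n).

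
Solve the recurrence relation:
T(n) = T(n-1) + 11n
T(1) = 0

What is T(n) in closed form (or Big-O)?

Unrolling: T(n) = 0 + 11*(2 + 3 + ... + n) = 0 + 11*(n(n+1)/2 - 1) = O(n^2).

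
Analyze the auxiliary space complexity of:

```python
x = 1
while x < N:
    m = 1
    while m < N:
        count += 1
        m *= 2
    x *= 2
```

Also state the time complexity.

Space complexity: O(1).
Only a constant amount of auxiliary storage is used; nothing grows with n.
Time complexity: O(log^2 n).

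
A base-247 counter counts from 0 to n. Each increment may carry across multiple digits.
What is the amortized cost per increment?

Digit at position i changes every 247^i increments. Total digit changes over n increments: n * 247/(247-1) = O(n). Amortized: O(1).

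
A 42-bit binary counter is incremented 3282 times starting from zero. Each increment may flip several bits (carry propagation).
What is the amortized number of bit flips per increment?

Bit i flips on every 2^i-th increment, so over 3282 increments bit i flips floor(3282/2^i) times. Summing over i: total flips < 2 * 3282. Amortized: < 2 = O(1) per increment.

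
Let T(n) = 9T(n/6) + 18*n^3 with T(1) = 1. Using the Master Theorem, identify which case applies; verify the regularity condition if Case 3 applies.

a=9, b=6, f(n)=18*n^3.
log_6(9) = 1.226 < 3.
f(n) = Omega(n^(1.226+epsilon)) for some epsilon > 0, so Case 3 is the candidate.
Regularity: a*f(n/b) = 9*18*(n/6)^3 = (9/216)*18*n^3 <= c*f(n) with c = 9/216 < 1. Satisfied.
Case 3: T(n) = Theta(n^3).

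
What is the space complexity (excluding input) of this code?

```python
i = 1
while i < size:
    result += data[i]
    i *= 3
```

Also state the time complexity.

Space complexity: O(1).
Only a constant amount of auxiliary storage is used; nothing grows with n.
Time complexity: O(log n).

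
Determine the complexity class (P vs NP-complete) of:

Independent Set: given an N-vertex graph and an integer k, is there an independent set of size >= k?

This problem is NP-complete: complement of Clique (with k part of the input).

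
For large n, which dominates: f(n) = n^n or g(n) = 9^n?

f(n) = n^n grows faster: n^n / 9^n = (n/9)^n -> infinity once n > 9.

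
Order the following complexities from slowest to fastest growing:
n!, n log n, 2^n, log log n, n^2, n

Ordered by growth rate: log log n < n < n log n < n^2 < 2^n < n!.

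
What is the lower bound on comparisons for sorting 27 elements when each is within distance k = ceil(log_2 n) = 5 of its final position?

Partition the 27 positions into floor(n/k) blocks of k = 5 consecutive positions; any permutation within a block keeps every element within k of its final position, so there are at least (k!)^(n/k) distinguishable inputs. Lower bound: log_2((k!)^(n/k)) = (n/k) * log_2(k!) = Theta(n log k); with k = ceil(log_2 n), this is Omega(n log log n).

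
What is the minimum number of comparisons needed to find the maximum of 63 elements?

Finding the maximum requires 62 comparisons. Each comparison eliminates exactly one candidate. With 63 candidates, we need 62 eliminations.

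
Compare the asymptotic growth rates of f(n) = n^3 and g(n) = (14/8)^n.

g(n) = (14/8)^n grows faster: (14/8)^n is exponential with base 14/8 > 1, dominating every polynomial.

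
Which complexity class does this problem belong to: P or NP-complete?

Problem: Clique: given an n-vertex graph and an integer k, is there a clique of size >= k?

This problem is NP-complete: complement of Independent Set / Vertex Cover (with k part of the input).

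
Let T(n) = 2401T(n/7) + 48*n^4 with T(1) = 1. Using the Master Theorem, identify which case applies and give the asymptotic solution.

a=2401, b=7, f(n)=48*n^4.
log_7(2401) = 4, so n^(log_b(a)) = n^4.
f(n) = Theta(n^4), so Case 2 applies.
T(n) = Theta(n^4 log n).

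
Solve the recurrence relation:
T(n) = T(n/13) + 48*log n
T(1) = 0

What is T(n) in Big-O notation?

Each of the log_13(n) levels adds O(log n). T(n) = O(log^2 n).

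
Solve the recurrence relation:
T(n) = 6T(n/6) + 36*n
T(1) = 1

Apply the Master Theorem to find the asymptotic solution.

a=6, b=6, f(n)=36*n. log_6(6) = 1. Case 2: T(n) = O(n log n).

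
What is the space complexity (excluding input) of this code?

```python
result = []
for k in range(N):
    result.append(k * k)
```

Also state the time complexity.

Space complexity: O(n).
Auxiliary storage grows linearly with the input size n in the worst case.
Time complexity: O(n).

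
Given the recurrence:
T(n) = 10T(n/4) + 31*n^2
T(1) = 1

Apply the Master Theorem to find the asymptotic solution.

a=10, b=4, f(n)=31*n^2. log_4(10) = 1.661 < 2. Case 3: T(n) = O(n^2).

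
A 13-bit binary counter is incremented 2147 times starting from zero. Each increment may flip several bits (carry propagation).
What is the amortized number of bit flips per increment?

Bit i flips on every 2^i-th increment, so over 2147 increments bit i flips floor(2147/2^i) times. Summing over i: total flips < 2 * 2147. Amortized: < 2 = O(1) per increment.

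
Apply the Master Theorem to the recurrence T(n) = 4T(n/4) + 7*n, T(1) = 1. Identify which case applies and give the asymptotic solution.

a=4, b=4, f(n)=7*n.
log_4(4) = 1, so n^(log_b(a)) = n.
f(n) = Theta(n), so Case 2 applies.
T(n) = Theta(n log n).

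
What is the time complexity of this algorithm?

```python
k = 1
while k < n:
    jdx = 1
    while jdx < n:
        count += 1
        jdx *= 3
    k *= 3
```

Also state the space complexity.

Time complexity: O(log^2 n).
Space complexity: O(1).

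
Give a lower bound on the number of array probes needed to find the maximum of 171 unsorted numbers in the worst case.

Adversary: any unprobed cell could hold a value larger than everything seen so far. If fewer than 171 cells are probed, the adversary places the max in an unprobed cell. So all 171 cells must be examined; together with 171-1 comparisons this is tight.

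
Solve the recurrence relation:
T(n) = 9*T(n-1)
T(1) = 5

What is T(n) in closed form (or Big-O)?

Each step multiplies by 9. T(n) = T(1)*9^(n-1) = 5*9^(n-1).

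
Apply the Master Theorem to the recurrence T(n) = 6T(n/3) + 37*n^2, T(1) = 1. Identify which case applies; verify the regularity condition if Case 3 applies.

a=6, b=3, f(n)=37*n^2.
log_3(6) = 1.631 < 2.
f(n) = Omega(n^(1.631+epsilon)) for some epsilon > 0, so Case 3 is the candidate.
Regularity: a*f(n/b) = 6*37*(n/3)^2 = (6/9)*37*n^2 <= c*f(n) with c = 6/9 < 1. Satisfied.
Case 3: T(n) = Theta(n^2).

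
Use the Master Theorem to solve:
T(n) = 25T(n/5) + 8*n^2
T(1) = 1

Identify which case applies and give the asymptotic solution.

a=25, b=5, f(n)=8*n^2.
log_5(25) = 2, so n^(log_b(a)) = n^2.
f(n) = Theta(n^2), so Case 2 applies.
T(n) = Theta(n^2 log n).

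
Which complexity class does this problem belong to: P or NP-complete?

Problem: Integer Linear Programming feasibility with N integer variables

This problem is NP-complete: ILP feasibility is NP-complete (LP relaxation is in P).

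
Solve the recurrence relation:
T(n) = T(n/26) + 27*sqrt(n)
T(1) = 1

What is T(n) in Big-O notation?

Each level contributes sqrt(n/26^k). Geometric series with ratio 1/sqrt(26) < 1 sums to O(sqrt(n)).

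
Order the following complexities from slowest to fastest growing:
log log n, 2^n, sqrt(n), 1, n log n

Ordered by growth rate: 1 < log log n < sqrt(n) < n log n < 2^n.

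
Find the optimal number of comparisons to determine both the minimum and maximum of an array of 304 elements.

Naive approach: 606 comparisons (303 for max + 303 for min).
Optimal: Compare elements in pairs first (floor(n/2) = 152 comparisons), then find max among winners and min among losers (151 comparisons each).
Total: ceil(3n/2) - 2 = 454 comparisons. An adversary argument shows this is also a lower bound.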